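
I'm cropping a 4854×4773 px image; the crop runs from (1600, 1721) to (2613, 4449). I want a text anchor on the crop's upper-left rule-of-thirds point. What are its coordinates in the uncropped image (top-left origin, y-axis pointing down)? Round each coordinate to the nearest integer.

(1938, 2630)

Crop width = 2613 − 1600 = 1013 px; one third is 337.67 px.
Crop height = 4449 − 1721 = 2728 px; one third is 909.33 px.
The upper-left point is one-third across and one-third down within the crop:
x = 1600 + 1 × 337.67 ≈ 1938; y = 1721 + 1 × 909.33 ≈ 2630.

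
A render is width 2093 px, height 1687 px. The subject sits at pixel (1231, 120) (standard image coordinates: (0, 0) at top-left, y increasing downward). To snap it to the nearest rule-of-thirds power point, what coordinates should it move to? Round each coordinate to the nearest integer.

x = 1395 px, y = 562 px

Third lines: x ∈ {698, 1395}, y ∈ {562, 1125}.
1231 is closer to x = 1395; 120 is closer to y = 562.
So the nearest intersection is the upper-right power point.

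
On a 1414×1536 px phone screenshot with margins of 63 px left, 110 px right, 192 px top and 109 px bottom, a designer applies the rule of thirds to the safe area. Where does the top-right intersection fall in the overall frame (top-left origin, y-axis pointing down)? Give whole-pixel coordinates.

Content width = 1414 − 63 − 110 = 1241 px; content height = 1536 − 192 − 109 = 1235 px.
Top-right is two-thirds across and one-third down within the safe area.
x = 63 + 2 × 1241/3 = 63 + 827.33 ≈ 890
y = 192 + 1 × 1235/3 = 192 + 411.67 ≈ 604

(890, 604)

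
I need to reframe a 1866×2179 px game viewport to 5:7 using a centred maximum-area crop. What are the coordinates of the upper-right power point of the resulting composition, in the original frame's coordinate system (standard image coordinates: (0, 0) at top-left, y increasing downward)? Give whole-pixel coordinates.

1866/2179 > 5/7, so the 5:7 crop keeps the full height 2179 and trims width to 2179 × 5/7 = 1556.43 px.
Left offset = (1866 − 1556.43)/2 = 154.79 px; top offset = 0.
Upper-right is two-thirds across and one-third down within the crop:
x = 154.79 + 2 × 1556.43/3 ≈ 1192; y = 0.00 + 1 × 2179.00/3 ≈ 726.

x = 1192 px, y = 726 px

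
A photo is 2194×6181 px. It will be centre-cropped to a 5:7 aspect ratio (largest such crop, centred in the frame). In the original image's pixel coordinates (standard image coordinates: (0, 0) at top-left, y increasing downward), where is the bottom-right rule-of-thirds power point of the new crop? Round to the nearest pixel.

2194/6181 < 5/7, so the 5:7 crop keeps the full width 2194 and trims height to 2194 × 7/5 = 3071.60 px.
Top offset = (6181 − 3071.60)/2 = 1554.70 px; left offset = 0.
Bottom-right is two-thirds across and two-thirds down within the crop:
x = 0.00 + 2 × 2194.00/3 ≈ 1463; y = 1554.70 + 2 × 3071.60/3 ≈ 3602.

(1463, 3602)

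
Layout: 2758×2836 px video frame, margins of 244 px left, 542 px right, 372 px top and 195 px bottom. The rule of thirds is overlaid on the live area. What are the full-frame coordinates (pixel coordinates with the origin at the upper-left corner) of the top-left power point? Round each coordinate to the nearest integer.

Content width = 2758 − 244 − 542 = 1972 px; content height = 2836 − 372 − 195 = 2269 px.
Top-left is one-third across and one-third down within the live area.
x = 244 + 1 × 1972/3 = 244 + 657.33 ≈ 901
y = 372 + 1 × 2269/3 = 372 + 756.33 ≈ 1128

(901, 1128)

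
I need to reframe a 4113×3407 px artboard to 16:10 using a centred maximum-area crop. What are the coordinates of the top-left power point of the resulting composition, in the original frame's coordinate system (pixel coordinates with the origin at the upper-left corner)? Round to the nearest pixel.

4113/3407 < 16/10, so the 16:10 crop keeps the full width 4113 and trims height to 4113 × 10/16 = 2570.62 px.
Top offset = (3407 − 2570.62)/2 = 418.19 px; left offset = 0.
Top-left is one-third across and one-third down within the crop:
x = 0.00 + 1 × 4113.00/3 ≈ 1371; y = 418.19 + 1 × 2570.62/3 ≈ 1275.

(1371, 1275)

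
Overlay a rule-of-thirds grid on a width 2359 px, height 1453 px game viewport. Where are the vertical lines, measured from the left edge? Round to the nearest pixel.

786 px and 1573 px

2359 / 3 = 786.33, so the vertical lines sit at one and two thirds of 2359.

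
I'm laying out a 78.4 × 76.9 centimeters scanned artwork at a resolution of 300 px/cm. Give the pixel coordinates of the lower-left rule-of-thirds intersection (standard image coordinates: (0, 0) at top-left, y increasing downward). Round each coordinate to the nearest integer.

x = 7840 px, y = 15380 px

In pixels the canvas is 78.4 × 300 = 23520 wide and 76.9 × 300 = 23070 tall.
The lower-left point is one-third across and two-thirds down:
x = 1 × 23520/3 ≈ 7840; y = 2 × 23070/3 ≈ 15380.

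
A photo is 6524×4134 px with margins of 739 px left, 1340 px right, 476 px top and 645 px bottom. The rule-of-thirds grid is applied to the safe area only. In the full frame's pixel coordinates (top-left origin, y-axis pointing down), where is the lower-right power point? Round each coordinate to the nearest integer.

x = 3702 px, y = 2485 px

Content width = 6524 − 739 − 1340 = 4445 px; content height = 4134 − 476 − 645 = 3013 px.
Lower-right is two-thirds across and two-thirds down within the safe area.
x = 739 + 2 × 4445/3 = 739 + 2963.33 ≈ 3702
y = 476 + 2 × 3013/3 = 476 + 2008.67 ≈ 2485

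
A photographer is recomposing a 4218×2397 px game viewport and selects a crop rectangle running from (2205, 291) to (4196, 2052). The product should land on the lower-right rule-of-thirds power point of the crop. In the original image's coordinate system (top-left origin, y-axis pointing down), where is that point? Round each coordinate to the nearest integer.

Crop width = 4196 − 2205 = 1991 px; one third is 663.67 px.
Crop height = 2052 − 291 = 1761 px; one third is 587.00 px.
The lower-right point is two-thirds across and two-thirds down within the crop:
x = 2205 + 2 × 663.67 ≈ 3532; y = 291 + 2 × 587.00 ≈ 1465.

x = 3532 px, y = 1465 px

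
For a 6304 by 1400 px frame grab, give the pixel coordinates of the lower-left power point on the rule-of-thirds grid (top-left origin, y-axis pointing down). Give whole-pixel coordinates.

The lower-left point sits one-third of the way across and two-thirds of the way down.
x = 1 × 6304/3 ≈ 2101; y = 2 × 1400/3 ≈ 933.

(2101, 933)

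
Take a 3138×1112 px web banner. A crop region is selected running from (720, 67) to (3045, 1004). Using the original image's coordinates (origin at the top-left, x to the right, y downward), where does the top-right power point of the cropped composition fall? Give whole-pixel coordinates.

x = 2270 px, y = 379 px

Crop width = 3045 − 720 = 2325 px; one third is 775.00 px.
Crop height = 1004 − 67 = 937 px; one third is 312.33 px.
The top-right point is two-thirds across and one-third down within the crop:
x = 720 + 2 × 775.00 ≈ 2270; y = 67 + 1 × 312.33 ≈ 379.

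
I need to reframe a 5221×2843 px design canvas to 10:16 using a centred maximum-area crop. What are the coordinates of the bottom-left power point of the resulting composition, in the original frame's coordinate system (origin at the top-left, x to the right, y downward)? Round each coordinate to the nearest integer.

5221/2843 > 10/16, so the 10:16 crop keeps the full height 2843 and trims width to 2843 × 10/16 = 1776.88 px.
Left offset = (5221 − 1776.88)/2 = 1722.06 px; top offset = 0.
Bottom-left is one-third across and two-thirds down within the crop:
x = 1722.06 + 1 × 1776.88/3 ≈ 2314; y = 0.00 + 2 × 2843.00/3 ≈ 1895.

(2314, 1895)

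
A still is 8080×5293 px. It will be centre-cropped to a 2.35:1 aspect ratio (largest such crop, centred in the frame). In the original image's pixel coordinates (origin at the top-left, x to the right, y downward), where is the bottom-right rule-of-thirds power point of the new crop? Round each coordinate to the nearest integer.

8080/5293 < 2.35/1, so the 2.35:1 crop keeps the full width 8080 and trims height to 8080 × 1/2.35 = 3438.30 px.
Top offset = (5293 − 3438.30)/2 = 927.35 px; left offset = 0.
Bottom-right is two-thirds across and two-thirds down within the crop:
x = 0.00 + 2 × 8080.00/3 ≈ 5387; y = 927.35 + 2 × 3438.30/3 ≈ 3220.

(5387, 3220)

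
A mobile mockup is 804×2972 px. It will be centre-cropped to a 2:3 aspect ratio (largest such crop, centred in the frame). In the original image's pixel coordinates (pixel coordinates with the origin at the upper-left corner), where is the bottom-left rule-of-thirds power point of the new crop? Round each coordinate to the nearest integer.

804/2972 < 2/3, so the 2:3 crop keeps the full width 804 and trims height to 804 × 3/2 = 1206.00 px.
Top offset = (2972 − 1206.00)/2 = 883.00 px; left offset = 0.
Bottom-left is one-third across and two-thirds down within the crop:
x = 0.00 + 1 × 804.00/3 ≈ 268; y = 883.00 + 2 × 1206.00/3 ≈ 1687.

(268, 1687)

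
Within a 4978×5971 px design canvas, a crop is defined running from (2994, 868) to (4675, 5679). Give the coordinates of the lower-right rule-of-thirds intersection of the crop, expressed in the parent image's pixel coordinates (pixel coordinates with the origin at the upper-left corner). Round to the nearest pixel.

Crop width = 4675 − 2994 = 1681 px; one third is 560.33 px.
Crop height = 5679 − 868 = 4811 px; one third is 1603.67 px.
The lower-right point is two-thirds across and two-thirds down within the crop:
x = 2994 + 2 × 560.33 ≈ 4115; y = 868 + 2 × 1603.67 ≈ 4075.

x = 4115 px, y = 4075 px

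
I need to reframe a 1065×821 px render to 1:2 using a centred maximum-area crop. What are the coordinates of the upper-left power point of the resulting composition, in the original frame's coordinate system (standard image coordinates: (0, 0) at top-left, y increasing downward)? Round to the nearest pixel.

x = 464 px, y = 274 px

1065/821 > 1/2, so the 1:2 crop keeps the full height 821 and trims width to 821 × 1/2 = 410.50 px.
Left offset = (1065 − 410.50)/2 = 327.25 px; top offset = 0.
Upper-left is one-third across and one-third down within the crop:
x = 327.25 + 1 × 410.50/3 ≈ 464; y = 0.00 + 1 × 821.00/3 ≈ 274.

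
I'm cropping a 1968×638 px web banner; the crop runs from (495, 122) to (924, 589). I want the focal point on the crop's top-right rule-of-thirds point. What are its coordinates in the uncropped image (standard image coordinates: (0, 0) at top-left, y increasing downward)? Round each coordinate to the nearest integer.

x = 781 px, y = 278 px

Crop width = 924 − 495 = 429 px; one third is 143.00 px.
Crop height = 589 − 122 = 467 px; one third is 155.67 px.
The top-right point is two-thirds across and one-third down within the crop:
x = 495 + 2 × 143.00 ≈ 781; y = 122 + 1 × 155.67 ≈ 278.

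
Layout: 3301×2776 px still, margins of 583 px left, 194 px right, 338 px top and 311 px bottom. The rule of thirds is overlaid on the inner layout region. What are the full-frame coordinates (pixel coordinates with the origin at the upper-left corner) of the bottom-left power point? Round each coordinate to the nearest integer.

Content width = 3301 − 583 − 194 = 2524 px; content height = 2776 − 338 − 311 = 2127 px.
Bottom-left is one-third across and two-thirds down within the inner layout region.
x = 583 + 1 × 2524/3 = 583 + 841.33 ≈ 1424
y = 338 + 2 × 2127/3 = 338 + 1418.00 ≈ 1756

x = 1424 px, y = 1756 px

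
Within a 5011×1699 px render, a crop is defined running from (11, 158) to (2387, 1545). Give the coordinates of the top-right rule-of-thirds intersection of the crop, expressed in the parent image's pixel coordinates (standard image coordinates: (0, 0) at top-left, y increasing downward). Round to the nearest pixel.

(1595, 620)

Crop width = 2387 − 11 = 2376 px; one third is 792.00 px.
Crop height = 1545 − 158 = 1387 px; one third is 462.33 px.
The top-right point is two-thirds across and one-third down within the crop:
x = 11 + 2 × 792.00 ≈ 1595; y = 158 + 1 × 462.33 ≈ 620.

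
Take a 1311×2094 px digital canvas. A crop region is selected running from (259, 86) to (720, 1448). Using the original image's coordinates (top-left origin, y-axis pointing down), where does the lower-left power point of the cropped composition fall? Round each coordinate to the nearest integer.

x = 413 px, y = 994 px

Crop width = 720 − 259 = 461 px; one third is 153.67 px.
Crop height = 1448 − 86 = 1362 px; one third is 454.00 px.
The lower-left point is one-third across and two-thirds down within the crop:
x = 259 + 1 × 153.67 ≈ 413; y = 86 + 2 × 454.00 ≈ 994.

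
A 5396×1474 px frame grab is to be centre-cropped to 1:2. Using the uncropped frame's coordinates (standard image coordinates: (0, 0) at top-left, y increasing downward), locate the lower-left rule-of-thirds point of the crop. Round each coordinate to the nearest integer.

x = 2575 px, y = 983 px

5396/1474 > 1/2, so the 1:2 crop keeps the full height 1474 and trims width to 1474 × 1/2 = 737.00 px.
Left offset = (5396 − 737.00)/2 = 2329.50 px; top offset = 0.
Lower-left is one-third across and two-thirds down within the crop:
x = 2329.50 + 1 × 737.00/3 ≈ 2575; y = 0.00 + 2 × 1474.00/3 ≈ 983.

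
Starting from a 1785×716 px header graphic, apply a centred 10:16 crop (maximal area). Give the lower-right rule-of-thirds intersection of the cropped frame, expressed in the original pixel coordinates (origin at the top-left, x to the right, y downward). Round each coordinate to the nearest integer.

(967, 477)

1785/716 > 10/16, so the 10:16 crop keeps the full height 716 and trims width to 716 × 10/16 = 447.50 px.
Left offset = (1785 − 447.50)/2 = 668.75 px; top offset = 0.
Lower-right is two-thirds across and two-thirds down within the crop:
x = 668.75 + 2 × 447.50/3 ≈ 967; y = 0.00 + 2 × 716.00/3 ≈ 477.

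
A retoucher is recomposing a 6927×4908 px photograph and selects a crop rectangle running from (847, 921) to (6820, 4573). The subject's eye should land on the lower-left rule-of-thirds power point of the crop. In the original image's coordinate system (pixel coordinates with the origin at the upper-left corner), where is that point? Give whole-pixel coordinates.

(2838, 3356)

Crop width = 6820 − 847 = 5973 px; one third is 1991.00 px.
Crop height = 4573 − 921 = 3652 px; one third is 1217.33 px.
The lower-left point is one-third across and two-thirds down within the crop:
x = 847 + 1 × 1991.00 ≈ 2838; y = 921 + 2 × 1217.33 ≈ 3356.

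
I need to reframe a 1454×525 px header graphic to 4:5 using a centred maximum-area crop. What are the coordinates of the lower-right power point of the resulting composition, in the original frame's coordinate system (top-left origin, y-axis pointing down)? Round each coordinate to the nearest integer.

1454/525 > 4/5, so the 4:5 crop keeps the full height 525 and trims width to 525 × 4/5 = 420.00 px.
Left offset = (1454 − 420.00)/2 = 517.00 px; top offset = 0.
Lower-right is two-thirds across and two-thirds down within the crop:
x = 517.00 + 2 × 420.00/3 ≈ 797; y = 0.00 + 2 × 525.00/3 ≈ 350.

(797, 350)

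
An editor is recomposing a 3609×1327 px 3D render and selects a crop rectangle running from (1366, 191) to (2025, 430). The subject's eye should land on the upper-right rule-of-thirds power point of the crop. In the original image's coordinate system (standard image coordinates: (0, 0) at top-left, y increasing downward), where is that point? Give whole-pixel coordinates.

x = 1805 px, y = 271 px

Crop width = 2025 − 1366 = 659 px; one third is 219.67 px.
Crop height = 430 − 191 = 239 px; one third is 79.67 px.
The upper-right point is two-thirds across and one-third down within the crop:
x = 1366 + 2 × 219.67 ≈ 1805; y = 191 + 1 × 79.67 ≈ 271.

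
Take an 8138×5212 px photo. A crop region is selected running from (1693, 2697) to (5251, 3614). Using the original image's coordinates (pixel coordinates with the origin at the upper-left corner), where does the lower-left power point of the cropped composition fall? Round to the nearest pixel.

x = 2879 px, y = 3308 px

Crop width = 5251 − 1693 = 3558 px; one third is 1186.00 px.
Crop height = 3614 − 2697 = 917 px; one third is 305.67 px.
The lower-left point is one-third across and two-thirds down within the crop:
x = 1693 + 1 × 1186.00 ≈ 2879; y = 2697 + 2 × 305.67 ≈ 3308.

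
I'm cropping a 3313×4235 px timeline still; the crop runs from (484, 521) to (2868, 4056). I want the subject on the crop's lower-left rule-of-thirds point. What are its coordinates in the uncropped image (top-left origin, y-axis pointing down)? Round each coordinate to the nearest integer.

x = 1279 px, y = 2878 px

Crop width = 2868 − 484 = 2384 px; one third is 794.67 px.
Crop height = 4056 − 521 = 3535 px; one third is 1178.33 px.
The lower-left point is one-third across and two-thirds down within the crop:
x = 484 + 1 × 794.67 ≈ 1279; y = 521 + 2 × 1178.33 ≈ 2878.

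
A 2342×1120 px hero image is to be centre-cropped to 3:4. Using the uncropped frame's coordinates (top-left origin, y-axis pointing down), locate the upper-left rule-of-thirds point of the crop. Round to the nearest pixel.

2342/1120 > 3/4, so the 3:4 crop keeps the full height 1120 and trims width to 1120 × 3/4 = 840.00 px.
Left offset = (2342 − 840.00)/2 = 751.00 px; top offset = 0.
Upper-left is one-third across and one-third down within the crop:
x = 751.00 + 1 × 840.00/3 ≈ 1031; y = 0.00 + 1 × 1120.00/3 ≈ 373.

x = 1031 px, y = 373 px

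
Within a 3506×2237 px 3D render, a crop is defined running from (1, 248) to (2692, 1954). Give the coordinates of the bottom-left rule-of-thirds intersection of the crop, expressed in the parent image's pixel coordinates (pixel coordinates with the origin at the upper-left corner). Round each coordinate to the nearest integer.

x = 898 px, y = 1385 px

Crop width = 2692 − 1 = 2691 px; one third is 897.00 px.
Crop height = 1954 − 248 = 1706 px; one third is 568.67 px.
The bottom-left point is one-third across and two-thirds down within the crop:
x = 1 + 1 × 897.00 ≈ 898; y = 248 + 2 × 568.67 ≈ 1385.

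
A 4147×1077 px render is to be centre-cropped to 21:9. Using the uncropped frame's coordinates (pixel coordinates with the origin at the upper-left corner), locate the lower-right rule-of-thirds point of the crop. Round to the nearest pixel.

(2492, 718)

4147/1077 > 21/9, so the 21:9 crop keeps the full height 1077 and trims width to 1077 × 21/9 = 2513.00 px.
Left offset = (4147 − 2513.00)/2 = 817.00 px; top offset = 0.
Lower-right is two-thirds across and two-thirds down within the crop:
x = 817.00 + 2 × 2513.00/3 ≈ 2492; y = 0.00 + 2 × 1077.00/3 ≈ 718.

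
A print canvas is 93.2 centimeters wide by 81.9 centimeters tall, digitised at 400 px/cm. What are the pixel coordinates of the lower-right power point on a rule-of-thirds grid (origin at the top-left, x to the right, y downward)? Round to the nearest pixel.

(24853, 21840)

In pixels the canvas is 93.2 × 400 = 37280 wide and 81.9 × 400 = 32760 tall.
The lower-right point is two-thirds across and two-thirds down:
x = 2 × 37280/3 ≈ 24853; y = 2 × 32760/3 ≈ 21840.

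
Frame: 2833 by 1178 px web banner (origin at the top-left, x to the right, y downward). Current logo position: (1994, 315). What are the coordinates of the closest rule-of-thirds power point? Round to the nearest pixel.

x = 1889 px, y = 393 px

Third lines: x ∈ {944, 1889}, y ∈ {393, 785}.
1994 is closer to x = 1889; 315 is closer to y = 393.
So the nearest intersection is the upper-right power point.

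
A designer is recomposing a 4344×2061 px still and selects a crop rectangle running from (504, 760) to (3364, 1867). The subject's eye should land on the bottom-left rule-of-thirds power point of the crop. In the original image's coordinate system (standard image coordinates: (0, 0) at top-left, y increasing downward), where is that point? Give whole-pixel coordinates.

(1457, 1498)

Crop width = 3364 − 504 = 2860 px; one third is 953.33 px.
Crop height = 1867 − 760 = 1107 px; one third is 369.00 px.
The bottom-left point is one-third across and two-thirds down within the crop:
x = 504 + 1 × 953.33 ≈ 1457; y = 760 + 2 × 369.00 ≈ 1498.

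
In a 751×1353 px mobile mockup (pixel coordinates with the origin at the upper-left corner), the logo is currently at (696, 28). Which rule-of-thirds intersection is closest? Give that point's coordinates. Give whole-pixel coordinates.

Third lines: x ∈ {250, 501}, y ∈ {451, 902}.
696 is closer to x = 501; 28 is closer to y = 451.
So the nearest intersection is the upper-right power point.

(501, 451)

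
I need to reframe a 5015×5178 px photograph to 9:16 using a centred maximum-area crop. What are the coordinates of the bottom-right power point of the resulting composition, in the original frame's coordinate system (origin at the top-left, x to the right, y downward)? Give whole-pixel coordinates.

x = 2993 px, y = 3452 px

5015/5178 > 9/16, so the 9:16 crop keeps the full height 5178 and trims width to 5178 × 9/16 = 2912.62 px.
Left offset = (5015 − 2912.62)/2 = 1051.19 px; top offset = 0.
Bottom-right is two-thirds across and two-thirds down within the crop:
x = 1051.19 + 2 × 2912.62/3 ≈ 2993; y = 0.00 + 2 × 5178.00/3 ≈ 3452.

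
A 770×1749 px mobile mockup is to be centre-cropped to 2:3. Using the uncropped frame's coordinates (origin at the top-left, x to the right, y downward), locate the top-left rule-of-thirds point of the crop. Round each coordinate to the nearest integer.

770/1749 < 2/3, so the 2:3 crop keeps the full width 770 and trims height to 770 × 3/2 = 1155.00 px.
Top offset = (1749 − 1155.00)/2 = 297.00 px; left offset = 0.
Top-left is one-third across and one-third down within the crop:
x = 0.00 + 1 × 770.00/3 ≈ 257; y = 297.00 + 1 × 1155.00/3 ≈ 682.

(257, 682)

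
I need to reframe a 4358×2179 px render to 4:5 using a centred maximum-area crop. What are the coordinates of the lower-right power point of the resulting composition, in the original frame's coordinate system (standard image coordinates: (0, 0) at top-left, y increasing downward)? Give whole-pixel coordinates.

4358/2179 > 4/5, so the 4:5 crop keeps the full height 2179 and trims width to 2179 × 4/5 = 1743.20 px.
Left offset = (4358 − 1743.20)/2 = 1307.40 px; top offset = 0.
Lower-right is two-thirds across and two-thirds down within the crop:
x = 1307.40 + 2 × 1743.20/3 ≈ 2470; y = 0.00 + 2 × 2179.00/3 ≈ 1453.

(2470, 1453)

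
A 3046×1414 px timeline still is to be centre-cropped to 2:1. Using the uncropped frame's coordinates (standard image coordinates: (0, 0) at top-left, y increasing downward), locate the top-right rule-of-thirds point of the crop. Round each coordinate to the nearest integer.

x = 1994 px, y = 471 px

3046/1414 > 2/1, so the 2:1 crop keeps the full height 1414 and trims width to 1414 × 2/1 = 2828.00 px.
Left offset = (3046 − 2828.00)/2 = 109.00 px; top offset = 0.
Top-right is two-thirds across and one-third down within the crop:
x = 109.00 + 2 × 2828.00/3 ≈ 1994; y = 0.00 + 1 × 1414.00/3 ≈ 471.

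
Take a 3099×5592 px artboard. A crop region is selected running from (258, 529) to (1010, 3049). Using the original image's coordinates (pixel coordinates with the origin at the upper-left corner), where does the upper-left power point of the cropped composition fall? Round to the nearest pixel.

Crop width = 1010 − 258 = 752 px; one third is 250.67 px.
Crop height = 3049 − 529 = 2520 px; one third is 840.00 px.
The upper-left point is one-third across and one-third down within the crop:
x = 258 + 1 × 250.67 ≈ 509; y = 529 + 1 × 840.00 ≈ 1369.

(509, 1369)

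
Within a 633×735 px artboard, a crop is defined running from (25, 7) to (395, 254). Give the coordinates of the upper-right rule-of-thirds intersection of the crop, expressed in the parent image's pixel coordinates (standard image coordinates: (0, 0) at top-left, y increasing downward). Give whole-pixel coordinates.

(272, 89)

Crop width = 395 − 25 = 370 px; one third is 123.33 px.
Crop height = 254 − 7 = 247 px; one third is 82.33 px.
The upper-right point is two-thirds across and one-third down within the crop:
x = 25 + 2 × 123.33 ≈ 272; y = 7 + 1 × 82.33 ≈ 89.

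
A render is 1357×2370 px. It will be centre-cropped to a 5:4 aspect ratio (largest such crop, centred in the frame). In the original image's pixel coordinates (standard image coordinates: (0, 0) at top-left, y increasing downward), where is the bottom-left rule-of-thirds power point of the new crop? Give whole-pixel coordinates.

x = 452 px, y = 1366 px

1357/2370 < 5/4, so the 5:4 crop keeps the full width 1357 and trims height to 1357 × 4/5 = 1085.60 px.
Top offset = (2370 − 1085.60)/2 = 642.20 px; left offset = 0.
Bottom-left is one-third across and two-thirds down within the crop:
x = 0.00 + 1 × 1357.00/3 ≈ 452; y = 642.20 + 2 × 1085.60/3 ≈ 1366.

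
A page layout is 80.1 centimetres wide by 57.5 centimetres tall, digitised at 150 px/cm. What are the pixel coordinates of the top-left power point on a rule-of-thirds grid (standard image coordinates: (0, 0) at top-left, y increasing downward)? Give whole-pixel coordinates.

(4005, 2875)

In pixels the canvas is 80.1 × 150 = 12015 wide and 57.5 × 150 = 8625 tall.
The top-left point is one-third across and one-third down:
x = 1 × 12015/3 ≈ 4005; y = 1 × 8625/3 ≈ 2875.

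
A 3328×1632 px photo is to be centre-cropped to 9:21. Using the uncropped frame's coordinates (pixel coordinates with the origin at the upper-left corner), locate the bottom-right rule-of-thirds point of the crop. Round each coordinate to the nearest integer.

3328/1632 > 9/21, so the 9:21 crop keeps the full height 1632 and trims width to 1632 × 9/21 = 699.43 px.
Left offset = (3328 − 699.43)/2 = 1314.29 px; top offset = 0.
Bottom-right is two-thirds across and two-thirds down within the crop:
x = 1314.29 + 2 × 699.43/3 ≈ 1781; y = 0.00 + 2 × 1632.00/3 ≈ 1088.

(1781, 1088)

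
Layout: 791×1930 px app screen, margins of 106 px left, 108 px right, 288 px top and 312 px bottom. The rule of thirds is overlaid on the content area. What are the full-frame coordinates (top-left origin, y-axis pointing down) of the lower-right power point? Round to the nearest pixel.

Content width = 791 − 106 − 108 = 577 px; content height = 1930 − 288 − 312 = 1330 px.
Lower-right is two-thirds across and two-thirds down within the content area.
x = 106 + 2 × 577/3 = 106 + 384.67 ≈ 491
y = 288 + 2 × 1330/3 = 288 + 886.67 ≈ 1175

(491, 1175)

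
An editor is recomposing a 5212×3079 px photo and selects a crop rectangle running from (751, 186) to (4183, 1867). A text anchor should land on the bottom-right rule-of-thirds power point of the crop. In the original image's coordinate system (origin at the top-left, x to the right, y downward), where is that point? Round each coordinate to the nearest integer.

Crop width = 4183 − 751 = 3432 px; one third is 1144.00 px.
Crop height = 1867 − 186 = 1681 px; one third is 560.33 px.
The bottom-right point is two-thirds across and two-thirds down within the crop:
x = 751 + 2 × 1144.00 ≈ 3039; y = 186 + 2 × 560.33 ≈ 1307.

(3039, 1307)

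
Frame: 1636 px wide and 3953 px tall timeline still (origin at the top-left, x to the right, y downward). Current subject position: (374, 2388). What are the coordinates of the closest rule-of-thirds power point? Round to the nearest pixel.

(545, 2635)

Third lines: x ∈ {545, 1091}, y ∈ {1318, 2635}.
374 is closer to x = 545; 2388 is closer to y = 2635.
So the nearest intersection is the lower-left power point.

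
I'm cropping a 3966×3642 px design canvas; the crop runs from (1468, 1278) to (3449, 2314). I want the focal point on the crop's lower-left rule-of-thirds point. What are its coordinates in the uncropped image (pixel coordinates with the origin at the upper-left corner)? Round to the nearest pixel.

(2128, 1969)

Crop width = 3449 − 1468 = 1981 px; one third is 660.33 px.
Crop height = 2314 − 1278 = 1036 px; one third is 345.33 px.
The lower-left point is one-third across and two-thirds down within the crop:
x = 1468 + 1 × 660.33 ≈ 2128; y = 1278 + 2 × 345.33 ≈ 1969.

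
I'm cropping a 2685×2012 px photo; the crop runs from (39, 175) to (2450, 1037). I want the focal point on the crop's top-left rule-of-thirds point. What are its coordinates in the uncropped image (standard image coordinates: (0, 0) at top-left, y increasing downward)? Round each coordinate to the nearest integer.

Crop width = 2450 − 39 = 2411 px; one third is 803.67 px.
Crop height = 1037 − 175 = 862 px; one third is 287.33 px.
The top-left point is one-third across and one-third down within the crop:
x = 39 + 1 × 803.67 ≈ 843; y = 175 + 1 × 287.33 ≈ 462.

(843, 462)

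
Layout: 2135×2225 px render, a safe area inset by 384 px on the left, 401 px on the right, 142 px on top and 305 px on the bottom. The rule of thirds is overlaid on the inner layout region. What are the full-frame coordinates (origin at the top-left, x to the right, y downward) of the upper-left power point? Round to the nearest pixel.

Content width = 2135 − 384 − 401 = 1350 px; content height = 2225 − 142 − 305 = 1778 px.
Upper-left is one-third across and one-third down within the inner layout region.
x = 384 + 1 × 1350/3 = 384 + 450.00 ≈ 834
y = 142 + 1 × 1778/3 = 142 + 592.67 ≈ 735

x = 834 px, y = 735 px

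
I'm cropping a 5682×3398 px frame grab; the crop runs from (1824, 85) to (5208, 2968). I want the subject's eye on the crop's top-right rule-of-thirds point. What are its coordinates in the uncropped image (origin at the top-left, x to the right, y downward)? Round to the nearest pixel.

Crop width = 5208 − 1824 = 3384 px; one third is 1128.00 px.
Crop height = 2968 − 85 = 2883 px; one third is 961.00 px.
The top-right point is two-thirds across and one-third down within the crop:
x = 1824 + 2 × 1128.00 ≈ 4080; y = 85 + 1 × 961.00 ≈ 1046.

(4080, 1046)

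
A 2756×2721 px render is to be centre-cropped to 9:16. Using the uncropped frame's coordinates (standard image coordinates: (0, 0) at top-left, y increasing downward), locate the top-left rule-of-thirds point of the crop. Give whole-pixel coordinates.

2756/2721 > 9/16, so the 9:16 crop keeps the full height 2721 and trims width to 2721 × 9/16 = 1530.56 px.
Left offset = (2756 − 1530.56)/2 = 612.72 px; top offset = 0.
Top-left is one-third across and one-third down within the crop:
x = 612.72 + 1 × 1530.56/3 ≈ 1123; y = 0.00 + 1 × 2721.00/3 ≈ 907.

(1123, 907)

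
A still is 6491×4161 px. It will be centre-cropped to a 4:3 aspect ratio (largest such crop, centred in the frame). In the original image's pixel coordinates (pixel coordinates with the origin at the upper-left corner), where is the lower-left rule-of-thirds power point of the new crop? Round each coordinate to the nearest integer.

(2321, 2774)

6491/4161 > 4/3, so the 4:3 crop keeps the full height 4161 and trims width to 4161 × 4/3 = 5548.00 px.
Left offset = (6491 − 5548.00)/2 = 471.50 px; top offset = 0.
Lower-left is one-third across and two-thirds down within the crop:
x = 471.50 + 1 × 5548.00/3 ≈ 2321; y = 0.00 + 2 × 4161.00/3 ≈ 2774.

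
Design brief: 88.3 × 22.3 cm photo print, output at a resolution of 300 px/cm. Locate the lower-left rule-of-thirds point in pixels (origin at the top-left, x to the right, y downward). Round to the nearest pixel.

(8830, 4460)

In pixels the canvas is 88.3 × 300 = 26490 wide and 22.3 × 300 = 6690 tall.
The lower-left point is one-third across and two-thirds down:
x = 1 × 26490/3 ≈ 8830; y = 2 × 6690/3 ≈ 4460.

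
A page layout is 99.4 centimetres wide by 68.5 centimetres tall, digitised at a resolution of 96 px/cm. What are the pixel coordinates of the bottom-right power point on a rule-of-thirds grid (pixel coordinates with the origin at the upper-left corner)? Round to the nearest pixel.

In pixels the canvas is 99.4 × 96 = 9542.4 wide and 68.5 × 96 = 6576 tall.
The bottom-right point is two-thirds across and two-thirds down:
x = 2 × 9542.4/3 ≈ 6362; y = 2 × 6576/3 ≈ 4384.

(6362, 4384)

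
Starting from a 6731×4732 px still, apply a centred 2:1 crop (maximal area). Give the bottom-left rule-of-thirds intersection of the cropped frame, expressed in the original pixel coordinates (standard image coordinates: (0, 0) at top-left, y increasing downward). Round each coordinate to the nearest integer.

x = 2244 px, y = 2927 px

6731/4732 < 2/1, so the 2:1 crop keeps the full width 6731 and trims height to 6731 × 1/2 = 3365.50 px.
Top offset = (4732 − 3365.50)/2 = 683.25 px; left offset = 0.
Bottom-left is one-third across and two-thirds down within the crop:
x = 0.00 + 1 × 6731.00/3 ≈ 2244; y = 683.25 + 2 × 3365.50/3 ≈ 2927.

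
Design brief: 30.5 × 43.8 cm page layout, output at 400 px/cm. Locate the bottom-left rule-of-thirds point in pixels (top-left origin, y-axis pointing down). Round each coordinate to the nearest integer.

x = 4067 px, y = 11680 px

In pixels the canvas is 30.5 × 400 = 12200 wide and 43.8 × 400 = 17520 tall.
The bottom-left point is one-third across and two-thirds down:
x = 1 × 12200/3 ≈ 4067; y = 2 × 17520/3 ≈ 11680.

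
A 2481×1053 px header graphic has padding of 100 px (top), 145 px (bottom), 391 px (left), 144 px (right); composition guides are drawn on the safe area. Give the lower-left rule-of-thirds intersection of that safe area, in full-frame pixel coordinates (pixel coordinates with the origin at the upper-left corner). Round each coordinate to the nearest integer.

Content width = 2481 − 391 − 144 = 1946 px; content height = 1053 − 100 − 145 = 808 px.
Lower-left is one-third across and two-thirds down within the safe area.
x = 391 + 1 × 1946/3 = 391 + 648.67 ≈ 1040
y = 100 + 2 × 808/3 = 100 + 538.67 ≈ 639

x = 1040 px, y = 639 px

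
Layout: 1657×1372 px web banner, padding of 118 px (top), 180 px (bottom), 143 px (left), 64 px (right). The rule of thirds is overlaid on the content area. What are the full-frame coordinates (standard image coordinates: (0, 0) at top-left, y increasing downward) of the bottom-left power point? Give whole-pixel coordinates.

(626, 834)

Content width = 1657 − 143 − 64 = 1450 px; content height = 1372 − 118 − 180 = 1074 px.
Bottom-left is one-third across and two-thirds down within the content area.
x = 143 + 1 × 1450/3 = 143 + 483.33 ≈ 626
y = 118 + 2 × 1074/3 = 118 + 716.00 ≈ 834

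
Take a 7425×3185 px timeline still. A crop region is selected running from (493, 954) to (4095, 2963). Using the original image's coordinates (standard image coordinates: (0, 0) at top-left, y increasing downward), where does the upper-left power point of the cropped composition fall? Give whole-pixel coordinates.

Crop width = 4095 − 493 = 3602 px; one third is 1200.67 px.
Crop height = 2963 − 954 = 2009 px; one third is 669.67 px.
The upper-left point is one-third across and one-third down within the crop:
x = 493 + 1 × 1200.67 ≈ 1694; y = 954 + 1 × 669.67 ≈ 1624.

x = 1694 px, y = 1624 px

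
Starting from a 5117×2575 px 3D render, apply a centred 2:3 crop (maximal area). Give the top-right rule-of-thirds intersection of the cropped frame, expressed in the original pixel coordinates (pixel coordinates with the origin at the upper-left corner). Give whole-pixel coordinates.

5117/2575 > 2/3, so the 2:3 crop keeps the full height 2575 and trims width to 2575 × 2/3 = 1716.67 px.
Left offset = (5117 − 1716.67)/2 = 1700.17 px; top offset = 0.
Top-right is two-thirds across and one-third down within the crop:
x = 1700.17 + 2 × 1716.67/3 ≈ 2845; y = 0.00 + 1 × 2575.00/3 ≈ 858.

(2845, 858)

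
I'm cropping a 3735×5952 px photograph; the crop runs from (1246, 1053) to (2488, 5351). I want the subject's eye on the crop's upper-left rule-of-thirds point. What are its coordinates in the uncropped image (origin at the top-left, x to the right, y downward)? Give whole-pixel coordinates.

(1660, 2486)

Crop width = 2488 − 1246 = 1242 px; one third is 414.00 px.
Crop height = 5351 − 1053 = 4298 px; one third is 1432.67 px.
The upper-left point is one-third across and one-third down within the crop:
x = 1246 + 1 × 414.00 ≈ 1660; y = 1053 + 1 × 1432.67 ≈ 2486.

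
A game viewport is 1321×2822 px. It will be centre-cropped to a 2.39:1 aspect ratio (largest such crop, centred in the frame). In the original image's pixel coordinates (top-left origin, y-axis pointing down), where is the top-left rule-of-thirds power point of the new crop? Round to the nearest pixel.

1321/2822 < 2.39/1, so the 2.39:1 crop keeps the full width 1321 and trims height to 1321 × 1/2.39 = 552.72 px.
Top offset = (2822 − 552.72)/2 = 1134.64 px; left offset = 0.
Top-left is one-third across and one-third down within the crop:
x = 0.00 + 1 × 1321.00/3 ≈ 440; y = 1134.64 + 1 × 552.72/3 ≈ 1319.

(440, 1319)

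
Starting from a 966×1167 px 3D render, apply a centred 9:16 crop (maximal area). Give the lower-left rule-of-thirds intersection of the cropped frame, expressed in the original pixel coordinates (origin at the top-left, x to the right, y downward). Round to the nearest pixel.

966/1167 > 9/16, so the 9:16 crop keeps the full height 1167 and trims width to 1167 × 9/16 = 656.44 px.
Left offset = (966 − 656.44)/2 = 154.78 px; top offset = 0.
Lower-left is one-third across and two-thirds down within the crop:
x = 154.78 + 1 × 656.44/3 ≈ 374; y = 0.00 + 2 × 1167.00/3 ≈ 778.

(374, 778)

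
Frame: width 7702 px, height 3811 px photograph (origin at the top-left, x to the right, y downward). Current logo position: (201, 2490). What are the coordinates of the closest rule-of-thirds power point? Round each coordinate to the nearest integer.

x = 2567 px, y = 2541 px

Third lines: x ∈ {2567, 5135}, y ∈ {1270, 2541}.
201 is closer to x = 2567; 2490 is closer to y = 2541.
So the nearest intersection is the lower-left power point.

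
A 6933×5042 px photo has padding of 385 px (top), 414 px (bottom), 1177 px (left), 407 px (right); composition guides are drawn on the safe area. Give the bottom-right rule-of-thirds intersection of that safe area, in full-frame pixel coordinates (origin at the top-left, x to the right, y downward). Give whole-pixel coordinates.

Content width = 6933 − 1177 − 407 = 5349 px; content height = 5042 − 385 − 414 = 4243 px.
Bottom-right is two-thirds across and two-thirds down within the safe area.
x = 1177 + 2 × 5349/3 = 1177 + 3566.00 ≈ 4743
y = 385 + 2 × 4243/3 = 385 + 2828.67 ≈ 3214

x = 4743 px, y = 3214 px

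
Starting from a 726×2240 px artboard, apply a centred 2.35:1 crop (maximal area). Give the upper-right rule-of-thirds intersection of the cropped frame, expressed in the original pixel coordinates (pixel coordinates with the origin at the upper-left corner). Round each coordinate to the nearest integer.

(484, 1069)

726/2240 < 2.35/1, so the 2.35:1 crop keeps the full width 726 and trims height to 726 × 1/2.35 = 308.94 px.
Top offset = (2240 − 308.94)/2 = 965.53 px; left offset = 0.
Upper-right is two-thirds across and one-third down within the crop:
x = 0.00 + 2 × 726.00/3 ≈ 484; y = 965.53 + 1 × 308.94/3 ≈ 1069.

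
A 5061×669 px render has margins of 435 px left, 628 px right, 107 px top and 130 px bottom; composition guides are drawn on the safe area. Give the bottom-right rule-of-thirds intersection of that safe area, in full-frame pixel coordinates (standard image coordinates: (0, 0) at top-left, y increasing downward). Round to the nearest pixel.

Content width = 5061 − 435 − 628 = 3998 px; content height = 669 − 107 − 130 = 432 px.
Bottom-right is two-thirds across and two-thirds down within the safe area.
x = 435 + 2 × 3998/3 = 435 + 2665.33 ≈ 3100
y = 107 + 2 × 432/3 = 107 + 288.00 ≈ 395

x = 3100 px, y = 395 px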